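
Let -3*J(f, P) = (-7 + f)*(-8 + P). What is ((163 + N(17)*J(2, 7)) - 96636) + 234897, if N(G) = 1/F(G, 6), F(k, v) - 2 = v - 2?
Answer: 2491627/18 ≈ 1.3842e+5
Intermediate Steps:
F(k, v) = v (F(k, v) = 2 + (v - 2) = 2 + (-2 + v) = v)
J(f, P) = -(-8 + P)*(-7 + f)/3 (J(f, P) = -(-7 + f)*(-8 + P)/3 = -(-8 + P)*(-7 + f)/3)
N(G) = ⅙ (N(G) = 1/6 = ⅙)
((163 + N(17)*J(2, 7)) - 96636) + 234897 = ((163 + (-56/3 + (7/3)*7 + (8/3)*2 - ⅓*7*2)/6) - 96636) + 234897 = ((163 + (-56/3 + 49/3 + 16/3 - 14/3)/6) - 96636) + 234897 = ((163 + (⅙)*(-5/3)) - 96636) + 234897 = ((163 - 5/18) - 96636) + 234897 = (2929/18 - 96636) + 234897 = -1736519/18 + 234897 = 2491627/18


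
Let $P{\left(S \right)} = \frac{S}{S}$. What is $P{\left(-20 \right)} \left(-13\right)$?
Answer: $-13$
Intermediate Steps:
$P{\left(S \right)} = 1$
$P{\left(-20 \right)} \left(-13\right) = 1 \left(-13\right) = -13$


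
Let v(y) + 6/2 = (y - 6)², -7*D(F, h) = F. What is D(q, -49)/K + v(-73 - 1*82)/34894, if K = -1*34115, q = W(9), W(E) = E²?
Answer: 3096087202/4166430835 ≈ 0.74310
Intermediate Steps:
q = 81 (q = 9² = 81)
D(F, h) = -F/7
K = -34115
v(y) = -3 + (-6 + y)² (v(y) = -3 + (y - 6)² = -3 + (-6 + y)²)
D(q, -49)/K + v(-73 - 1*82)/34894 = -⅐*81/(-34115) + (-3 + (-6 + (-73 - 1*82))²)/34894 = -81/7*(-1/34115) + (-3 + (-6 + (-73 - 82))²)*(1/34894) = 81/238805 + (-3 + (-6 - 155)²)*(1/34894) = 81/238805 + (-3 + (-161)²)*(1/34894) = 81/238805 + (-3 + 25921)*(1/34894) = 81/238805 + 25918*(1/34894) = 81/238805 + 12959/17447 = 3096087202/4166430835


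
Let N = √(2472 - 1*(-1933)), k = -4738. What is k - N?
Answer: -4738 - √4405 ≈ -4804.4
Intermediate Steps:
N = √4405 (N = √(2472 + 1933) = √4405 ≈ 66.370)
k - N = -4738 - √4405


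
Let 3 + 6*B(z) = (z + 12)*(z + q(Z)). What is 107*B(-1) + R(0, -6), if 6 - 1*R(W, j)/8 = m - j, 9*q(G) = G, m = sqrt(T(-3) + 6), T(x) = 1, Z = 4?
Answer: -4387/27 - 8*sqrt(7) ≈ -183.65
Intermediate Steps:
m = sqrt(7) (m = sqrt(1 + 6) = sqrt(7) ≈ 2.6458)
q(G) = G/9
B(z) = -1/2 + (12 + z)*(4/9 + z)/6 (B(z) = -1/2 + ((z + 12)*(z + (1/9)*4))/6 = -1/2 + ((12 + z)*(z + 4/9))/6 = -1/2 + ((12 + z)*(4/9 + z))/6 = -1/2 + (12 + z)*(4/9 + z)/6)
R(W, j) = 48 - 8*sqrt(7) + 8*j (R(W, j) = 48 - 8*(sqrt(7) - j) = 48 + (-8*sqrt(7) + 8*j) = 48 - 8*sqrt(7) + 8*j)
107*B(-1) + R(0, -6) = 107*(7/18 + (1/6)*(-1)**2 + (56/27)*(-1)) + (48 - 8*sqrt(7) + 8*(-6)) = 107*(7/18 + (1/6)*1 - 56/27) + (48 - 8*sqrt(7) - 48) = 107*(7/18 + 1/6 - 56/27) - 8*sqrt(7) = 107*(-41/27) - 8*sqrt(7) = -4387/27 - 8*sqrt(7)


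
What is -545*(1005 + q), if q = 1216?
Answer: -1210445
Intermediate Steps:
-545*(1005 + q) = -545*(1005 + 1216) = -545*2221 = -1210445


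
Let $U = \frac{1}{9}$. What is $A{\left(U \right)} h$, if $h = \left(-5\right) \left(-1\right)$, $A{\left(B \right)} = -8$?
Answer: $-40$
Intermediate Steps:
$U = \frac{1}{9} \approx 0.11111$
$h = 5$
$A{\left(U \right)} h = \left(-8\right) 5 = -40$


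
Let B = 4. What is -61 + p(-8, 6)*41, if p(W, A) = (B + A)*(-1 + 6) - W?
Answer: 2317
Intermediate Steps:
p(W, A) = 20 - W + 5*A (p(W, A) = (4 + A)*(-1 + 6) - W = (4 + A)*5 - W = (20 + 5*A) - W = 20 - W + 5*A)
-61 + p(-8, 6)*41 = -61 + (20 - 1*(-8) + 5*6)*41 = -61 + (20 + 8 + 30)*41 = -61 + 58*41 = -61 + 2378 = 2317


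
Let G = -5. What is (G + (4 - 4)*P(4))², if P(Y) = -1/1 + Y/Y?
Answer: 25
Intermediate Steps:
P(Y) = 0 (P(Y) = -1*1 + 1 = -1 + 1 = 0)
(G + (4 - 4)*P(4))² = (-5 + (4 - 4)*0)² = (-5 + 0*0)² = (-5 + 0)² = (-5)² = 25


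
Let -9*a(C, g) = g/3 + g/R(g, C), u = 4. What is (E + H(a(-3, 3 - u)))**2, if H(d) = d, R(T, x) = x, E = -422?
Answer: 178084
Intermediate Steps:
a(C, g) = -g/27 - g/(9*C) (a(C, g) = -(g/3 + g/C)/9 = -g/27 - g/(9*C))
(E + H(a(-3, 3 - u)))**2 = (-422 + (1/27)*(3 - 1*4)*(-3 - 1*(-3))/(-3))**2 = (-422 + (1/27)*(3 - 4)*(-1/3)*(-3 + 3))**2 = (-422 + (1/27)*(-1)*(-1/3)*0)**2 = (-422 + 0)**2 = (-422)**2 = 178084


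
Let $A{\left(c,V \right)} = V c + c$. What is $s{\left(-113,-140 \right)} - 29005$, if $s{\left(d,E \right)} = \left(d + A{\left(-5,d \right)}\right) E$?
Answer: $-91585$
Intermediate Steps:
$A{\left(c,V \right)} = c + V c$
$s{\left(d,E \right)} = E \left(-5 - 4 d\right)$ ($s{\left(d,E \right)} = \left(d - 5 \left(1 + d\right)\right) E = \left(d - \left(5 + 5 d\right)\right) E = \left(-5 - 4 d\right) E = E \left(-5 - 4 d\right)$)
$s{\left(-113,-140 \right)} - 29005 = - 140 \left(-5 - -452\right) - 29005 = - 140 \left(-5 + 452\right) - 29005 = \left(-140\right) 447 - 29005 = -62580 - 29005 = -91585$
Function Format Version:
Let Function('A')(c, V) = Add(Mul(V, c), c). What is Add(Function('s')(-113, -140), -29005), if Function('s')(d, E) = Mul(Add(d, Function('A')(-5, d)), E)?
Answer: -91585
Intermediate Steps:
Function('A')(c, V) = Add(c, Mul(V, c))
Function('s')(d, E) = Mul(E, Add(-5, Mul(-4, d))) (Function('s')(d, E) = Mul(Add(d, Mul(-5, Add(1, d))), E) = Mul(Add(d, Add(-5, Mul(-5, d))), E) = Mul(Add(-5, Mul(-4, d)), E) = Mul(E, Add(-5, Mul(-4, d))))
Add(Function('s')(-113, -140), -29005) = Add(Mul(-140, Add(-5, Mul(-4, -113))), -29005) = Add(Mul(-140, Add(-5, 452)), -29005) = Add(Mul(-140, 447), -29005) = Add(-62580, -29005) = -91585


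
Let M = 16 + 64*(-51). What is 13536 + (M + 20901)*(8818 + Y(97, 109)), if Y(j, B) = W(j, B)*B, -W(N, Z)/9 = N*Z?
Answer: -182943233099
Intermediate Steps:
W(N, Z) = -9*N*Z
M = -3248 (M = 16 - 3264 = -3248)
Y(j, B) = -9*j*B² (Y(j, B) = (-9*j*B)*B = (-9*B*j)*B = -9*j*B²)
13536 + (M + 20901)*(8818 + Y(97, 109)) = 13536 + (-3248 + 20901)*(8818 - 9*97*109²) = 13536 + 17653*(8818 - 9*97*11881) = 13536 + 17653*(8818 - 10372113) = 13536 + 17653*(-10363295) = 13536 - 182943246635 = -182943233099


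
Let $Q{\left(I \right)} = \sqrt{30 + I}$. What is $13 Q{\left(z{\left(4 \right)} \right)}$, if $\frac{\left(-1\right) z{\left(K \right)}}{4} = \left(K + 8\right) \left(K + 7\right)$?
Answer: $13 i \sqrt{498} \approx 290.11 i$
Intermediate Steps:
$z{\left(K \right)} = - 4 \left(7 + K\right) \left(8 + K\right)$ ($z{\left(K \right)} = - 4 \left(K + 8\right) \left(K + 7\right) = - 4 \left(8 + K\right) \left(7 + K\right) = - 4 \left(7 + K\right) \left(8 + K\right)$)
$13 Q{\left(z{\left(4 \right)} \right)} = 13 \sqrt{30 - \left(464 + 64\right)} = 13 \sqrt{30 - 528} = 13 \sqrt{-498} = 13 i \sqrt{498}$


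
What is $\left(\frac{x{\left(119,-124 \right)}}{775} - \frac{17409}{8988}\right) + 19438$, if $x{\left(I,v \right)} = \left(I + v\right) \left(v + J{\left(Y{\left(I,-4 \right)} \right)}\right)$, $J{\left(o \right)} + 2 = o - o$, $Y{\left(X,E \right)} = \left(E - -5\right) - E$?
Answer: $\frac{1289442353}{66340} \approx 19437.0$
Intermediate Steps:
$Y{\left(X,E \right)} = 5$ ($Y{\left(X,E \right)} = \left(E + 5\right) - E = \left(5 + E\right) - E = 5$)
$J{\left(o \right)} = -2$ ($J{\left(o \right)} = -2 + \left(o - o\right) = -2 + 0 = -2$)
$x{\left(I,v \right)} = \left(-2 + v\right) \left(I + v\right)$ ($x{\left(I,v \right)} = \left(I + v\right) \left(v - 2\right) = \left(I + v\right) \left(-2 + v\right) = \left(-2 + v\right) \left(I + v\right)$)
$\left(\frac{x{\left(119,-124 \right)}}{775} - \frac{17409}{8988}\right) + 19438 = \left(\frac{\left(-124\right)^{2} - 238 - -248 + 119 \left(-124\right)}{775} - \frac{17409}{8988}\right) + 19438 = \left(\left(15376 - 238 + 248 - 14756\right) \frac{1}{775} - \frac{829}{428}\right) + 19438 = \left(630 \cdot \frac{1}{775} - \frac{829}{428}\right) + 19438 = \left(\frac{126}{155} - \frac{829}{428}\right) + 19438 = - \frac{74567}{66340} + 19438 = \frac{1289442353}{66340}$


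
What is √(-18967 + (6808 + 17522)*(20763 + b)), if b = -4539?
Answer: √394710953 ≈ 19867.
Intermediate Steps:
√(-18967 + (6808 + 17522)*(20763 + b)) = √(-18967 + (6808 + 17522)*(20763 - 4539)) = √(-18967 + 24330*16224) = √(-18967 + 394729920) = √394710953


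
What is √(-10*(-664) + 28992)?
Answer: 4*√2227 ≈ 188.76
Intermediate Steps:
√(-10*(-664) + 28992) = √(6640 + 28992) = √35632 = 4*√2227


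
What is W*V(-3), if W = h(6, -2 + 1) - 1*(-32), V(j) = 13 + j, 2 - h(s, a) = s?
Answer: 280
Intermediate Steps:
h(s, a) = 2 - s
W = 28 (W = (2 - 1*6) - 1*(-32) = (2 - 6) + 32 = -4 + 32 = 28)
W*V(-3) = 28*(13 - 3) = 28*10 = 280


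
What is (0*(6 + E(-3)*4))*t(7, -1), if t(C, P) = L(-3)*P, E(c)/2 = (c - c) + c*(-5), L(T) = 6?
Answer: 0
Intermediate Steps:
E(c) = -10*c (E(c) = 2*((c - c) + c*(-5)) = 2*(0 - 5*c) = 2*(-5*c) = -10*c)
t(C, P) = 6*P
(0*(6 + E(-3)*4))*t(7, -1) = (0*(6 - 10*(-3)*4))*(6*(-1)) = (0*(6 + 30*4))*(-6) = (0*(6 + 120))*(-6) = (0*126)*(-6) = 0*(-6) = 0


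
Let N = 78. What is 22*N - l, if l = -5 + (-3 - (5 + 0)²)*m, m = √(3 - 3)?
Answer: 1721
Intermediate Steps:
m = 0 (m = √0 = 0)
l = -5 (l = -5 + (-3 - (5 + 0)²)*0 = -5 + (-3 - 1*5²)*0 = -5 + (-3 - 1*25)*0 = -5 + (-3 - 25)*0 = -5 - 28*0 = -5 + 0 = -5)
22*N - l = 22*78 - 1*(-5) = 1716 + 5 = 1721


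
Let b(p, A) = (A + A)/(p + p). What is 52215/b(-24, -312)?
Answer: 52215/13 ≈ 4016.5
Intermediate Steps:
b(p, A) = A/p (b(p, A) = (2*A)/((2*p)) = (2*A)*(1/(2*p)) = A/p)
52215/b(-24, -312) = 52215/((-312/(-24))) = 52215/((-312*(-1/24))) = 52215/13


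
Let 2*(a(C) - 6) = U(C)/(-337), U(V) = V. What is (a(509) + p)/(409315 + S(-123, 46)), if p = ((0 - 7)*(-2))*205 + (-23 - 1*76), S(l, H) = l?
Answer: 1871189/275795408 ≈ 0.0067847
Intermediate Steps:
a(C) = 6 - C/674 (a(C) = 6 + (C/(-337))/2 = 6 + (C*(-1/337))/2 = 6 + (-C/337)/2 = 6 - C/674)
p = 2771 (p = -7*(-2)*205 + (-23 - 76) = 14*205 - 99 = 2870 - 99 = 2771)
(a(509) + p)/(409315 + S(-123, 46)) = ((6 - 1/674*509) + 2771)/(409315 - 123) = ((6 - 509/674) + 2771)/409192 = (3535/674 + 2771)*(1/409192) = (1871189/674)*(1/409192) = 1871189/275795408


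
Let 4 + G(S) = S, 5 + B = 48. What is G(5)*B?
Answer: 43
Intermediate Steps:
B = 43 (B = -5 + 48 = 43)
G(S) = -4 + S
G(5)*B = (-4 + 5)*43 = 1*43 = 43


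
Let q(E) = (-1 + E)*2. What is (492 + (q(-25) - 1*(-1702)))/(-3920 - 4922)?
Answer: -1071/4421 ≈ -0.24225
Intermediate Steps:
q(E) = -2 + 2*E
(492 + (q(-25) - 1*(-1702)))/(-3920 - 4922) = (492 + ((-2 + 2*(-25)) - 1*(-1702)))/(-3920 - 4922) = (492 + ((-2 - 50) + 1702))/(-8842) = (492 + (-52 + 1702))*(-1/8842) = (492 + 1650)*(-1/8842) = 2142*(-1/8842) = -1071/4421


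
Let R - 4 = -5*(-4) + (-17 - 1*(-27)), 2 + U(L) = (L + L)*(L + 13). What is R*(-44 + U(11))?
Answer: 16388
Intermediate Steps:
U(L) = -2 + 2*L*(13 + L) (U(L) = -2 + (L + L)*(L + 13) = -2 + (2*L)*(13 + L) = -2 + 2*L*(13 + L))
R = 34 (R = 4 + (-5*(-4) + (-17 - 1*(-27))) = 4 + (20 + (-17 + 27)) = 4 + (20 + 10) = 4 + 30 = 34)
R*(-44 + U(11)) = 34*(-44 + (-2 + 2*11² + 26*11)) = 34*(-44 + (-2 + 2*121 + 286)) = 34*(-44 + (-2 + 242 + 286)) = 34*(-44 + 526) = 34*482 = 16388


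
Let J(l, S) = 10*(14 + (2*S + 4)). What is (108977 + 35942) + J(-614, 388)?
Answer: 152859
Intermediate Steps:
J(l, S) = 180 + 20*S (J(l, S) = 10*(14 + (4 + 2*S)) = 10*(18 + 2*S) = 180 + 20*S)
(108977 + 35942) + J(-614, 388) = (108977 + 35942) + (180 + 20*388) = 144919 + (180 + 7760) = 144919 + 7940 = 152859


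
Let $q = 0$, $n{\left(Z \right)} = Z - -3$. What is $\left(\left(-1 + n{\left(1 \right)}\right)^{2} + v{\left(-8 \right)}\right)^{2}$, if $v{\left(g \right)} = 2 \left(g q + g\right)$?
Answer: $49$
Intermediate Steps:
$n{\left(Z \right)} = 3 + Z$ ($n{\left(Z \right)} = Z + 3 = 3 + Z$)
$v{\left(g \right)} = 2 g$ ($v{\left(g \right)} = 2 \left(g 0 + g\right) = 2 \left(0 + g\right) = 2 g$)
$\left(\left(-1 + n{\left(1 \right)}\right)^{2} + v{\left(-8 \right)}\right)^{2} = \left(\left(-1 + \left(3 + 1\right)\right)^{2} + 2 \left(-8\right)\right)^{2} = \left(\left(-1 + 4\right)^{2} - 16\right)^{2} = \left(3^{2} - 16\right)^{2} = \left(9 - 16\right)^{2} = \left(-7\right)^{2} = 49$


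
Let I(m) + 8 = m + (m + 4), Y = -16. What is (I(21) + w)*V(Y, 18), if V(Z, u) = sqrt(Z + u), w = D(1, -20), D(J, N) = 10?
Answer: 48*sqrt(2) ≈ 67.882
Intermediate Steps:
w = 10
I(m) = -4 + 2*m (I(m) = -8 + (m + (m + 4)) = -8 + (m + (4 + m)) = -8 + (4 + 2*m) = -4 + 2*m)
(I(21) + w)*V(Y, 18) = ((-4 + 2*21) + 10)*sqrt(-16 + 18) = ((-4 + 42) + 10)*sqrt(2) = (38 + 10)*sqrt(2) = 48*sqrt(2)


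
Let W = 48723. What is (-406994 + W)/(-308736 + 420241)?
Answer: -358271/111505 ≈ -3.2130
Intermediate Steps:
(-406994 + W)/(-308736 + 420241) = (-406994 + 48723)/(-308736 + 420241) = -358271/111505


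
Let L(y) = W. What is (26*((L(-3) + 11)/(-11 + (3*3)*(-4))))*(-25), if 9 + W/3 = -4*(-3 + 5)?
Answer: -26000/47 ≈ -553.19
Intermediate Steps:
W = -51 (W = -27 + 3*(-4*(-3 + 5)) = -27 + 3*(-4*2) = -27 + 3*(-8) = -27 - 24 = -51)
L(y) = -51
(26*((L(-3) + 11)/(-11 + (3*3)*(-4))))*(-25) = (26*((-51 + 11)/(-11 + (3*3)*(-4))))*(-25) = (26*(-40/(-11 + 9*(-4))))*(-25) = (26*(-40/(-11 - 36)))*(-25) = (26*(-40/(-47)))*(-25) = (26*(-40*(-1/47)))*(-25) = (26*(40/47))*(-25) = (1040/47)*(-25) = -26000/47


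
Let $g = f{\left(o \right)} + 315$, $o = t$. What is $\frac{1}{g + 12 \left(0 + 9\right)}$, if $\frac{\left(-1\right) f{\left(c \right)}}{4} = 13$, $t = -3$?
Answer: $\frac{1}{371} \approx 0.0026954$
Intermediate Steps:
$o = -3$
$f{\left(c \right)} = -52$ ($f{\left(c \right)} = \left(-4\right) 13 = -52$)
$g = 263$ ($g = -52 + 315 = 263$)
$\frac{1}{g + 12 \left(0 + 9\right)} = \frac{1}{263 + 12 \left(0 + 9\right)} = \frac{1}{263 + 12 \cdot 9} = \frac{1}{263 + 108} = \frac{1}{371}$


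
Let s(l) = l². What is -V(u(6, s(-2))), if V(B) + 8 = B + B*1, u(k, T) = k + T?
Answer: -12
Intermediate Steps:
u(k, T) = T + k
V(B) = -8 + 2*B (V(B) = -8 + (B + B*1) = -8 + (B + B) = -8 + 2*B)
-V(u(6, s(-2))) = -(-8 + 2*((-2)² + 6)) = -(-8 + 2*(4 + 6)) = -(-8 + 2*10) = -(-8 + 20) = -1*12 = -12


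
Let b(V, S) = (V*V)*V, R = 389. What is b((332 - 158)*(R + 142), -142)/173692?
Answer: 197183838574746/43423 ≈ 4.5410e+9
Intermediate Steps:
b(V, S) = V**3 (b(V, S) = V**2*V = V**3)
b((332 - 158)*(R + 142), -142)/173692 = ((332 - 158)*(389 + 142))**3/173692 = (174*531)**3*(1/173692) = 92394**3*(1/173692) = 788735354298984*(1/173692) = 197183838574746/43423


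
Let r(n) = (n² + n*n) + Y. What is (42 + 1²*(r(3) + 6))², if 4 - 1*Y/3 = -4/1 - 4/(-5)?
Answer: 191844/25 ≈ 7673.8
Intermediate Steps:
Y = 108/5 (Y = 12 - 3*(-4/1 - 4/(-5)) = 12 - 3*(-4*1 - 4*(-⅕)) = 12 - 3*(-4 + ⅘) = 12 - 3*(-16/5) = 12 + 48/5 = 108/5 ≈ 21.600)
r(n) = 108/5 + 2*n² (r(n) = (n² + n*n) + 108/5 = (n² + n²) + 108/5 = 2*n² + 108/5 = 108/5 + 2*n²)
(42 + 1²*(r(3) + 6))² = (42 + 1²*((108/5 + 2*3²) + 6))² = (42 + 1*((108/5 + 2*9) + 6))² = (42 + 1*((108/5 + 18) + 6))² = (42 + 1*(198/5 + 6))² = (42 + 1*(228/5))² = (42 + 228/5)² = (438/5)² = 191844/25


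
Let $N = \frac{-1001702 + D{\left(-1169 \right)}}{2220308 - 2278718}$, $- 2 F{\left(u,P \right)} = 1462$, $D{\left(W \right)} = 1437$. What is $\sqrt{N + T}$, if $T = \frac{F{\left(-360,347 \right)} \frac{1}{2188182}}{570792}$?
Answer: $\frac{\sqrt{270383112350967534408785955}}{3973524070164} \approx 4.1382$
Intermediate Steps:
$F{\left(u,P \right)} = -731$ ($F{\left(u,P \right)} = \left(- \frac{1}{2}\right) 1462 = -731$)
$N = \frac{200053}{11682}$ ($N = \frac{-1001702 + 1437}{2220308 - 2278718} = - \frac{1000265}{-58410} = \left(-1000265\right) \left(- \frac{1}{58410}\right) = \frac{200053}{11682} \approx 17.125$)
$T = - \frac{43}{73470398832}$ ($T = \frac{\left(-731\right) \frac{1}{2188182}}{570792} = \left(-731\right) \frac{1}{2188182} \cdot \frac{1}{570792} = \left(- \frac{731}{2188182}\right) \frac{1}{570792} = - \frac{43}{73470398832} \approx -5.8527 \cdot 10^{-10}$)
$\sqrt{N + T} = \sqrt{\frac{200053}{11682} - \frac{43}{73470398832}} = \sqrt{\frac{272184698093255}{15894096280656}} = \frac{\sqrt{270383112350967534408785955}}{3973524070164}$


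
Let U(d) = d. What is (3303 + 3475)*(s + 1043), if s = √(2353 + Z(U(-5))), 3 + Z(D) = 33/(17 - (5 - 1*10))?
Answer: 7069454 + 3389*√9406 ≈ 7.3981e+6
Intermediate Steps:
Z(D) = -3/2 (Z(D) = -3 + 33/(17 - (5 - 1*10)) = -3 + 33/(17 - (5 - 10)) = -3 + 33/(17 - 1*(-5)) = -3 + 33/(17 + 5) = -3 + 33/22 = -3 + 33*(1/22) = -3 + 3/2 = -3/2)
s = √9406/2 (s = √(2353 - 3/2) = √(4703/2) = √9406/2 ≈ 48.492)
(3303 + 3475)*(s + 1043) = (3303 + 3475)*(√9406/2 + 1043) = 6778*(1043 + √9406/2) = 7069454 + 3389*√9406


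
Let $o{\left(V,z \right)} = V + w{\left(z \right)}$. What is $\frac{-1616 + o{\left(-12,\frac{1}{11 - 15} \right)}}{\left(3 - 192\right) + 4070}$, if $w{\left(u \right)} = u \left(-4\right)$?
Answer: $- \frac{1627}{3881} \approx -0.41922$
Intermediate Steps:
$w{\left(u \right)} = - 4 u$
$o{\left(V,z \right)} = V - 4 z$
$\frac{-1616 + o{\left(-12,\frac{1}{11 - 15} \right)}}{\left(3 - 192\right) + 4070} = \frac{-1616 - \left(12 + \frac{4}{11 - 15}\right)}{\left(3 - 192\right) + 4070} = \frac{-1616 - \left(12 + \frac{4}{-4}\right)}{\left(3 - 192\right) + 4070} = \frac{-1616 - 11}{-189 + 4070} = \frac{-1616 + \left(-12 + 1\right)}{3881} = \left(-1616 - 11\right) \frac{1}{3881} = \left(-1627\right) \frac{1}{3881} = - \frac{1627}{3881}$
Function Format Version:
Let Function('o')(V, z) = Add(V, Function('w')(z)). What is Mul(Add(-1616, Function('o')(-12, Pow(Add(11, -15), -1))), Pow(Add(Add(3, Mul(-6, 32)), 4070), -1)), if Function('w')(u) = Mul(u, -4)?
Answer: Rational(-1627, 3881) ≈ -0.41922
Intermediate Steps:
Function('w')(u) = Mul(-4, u)
Function('o')(V, z) = Add(V, Mul(-4, z))
Mul(Add(-1616, Function('o')(-12, Pow(Add(11, -15), -1))), Pow(Add(Add(3, Mul(-6, 32)), 4070), -1)) = Mul(Add(-1616, Add(-12, Mul(-4, Pow(Add(11, -15), -1)))), Pow(Add(Add(3, Mul(-6, 32)), 4070), -1)) = Mul(Add(-1616, Add(-12, Mul(-4, Pow(-4, -1)))), Pow(Add(Add(3, -192), 4070), -1)) = Mul(Add(-1616, Add(-12, Mul(-4, Rational(-1, 4)))), Pow(Add(-189, 4070), -1)) = Mul(Add(-1616, Add(-12, 1)), Pow(3881, -1)) = Mul(Add(-1616, -11), Rational(1, 3881)) = Mul(-1627, Rational(1, 3881)) = Rational(-1627, 3881)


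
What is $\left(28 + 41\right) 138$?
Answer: $9522$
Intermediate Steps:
$\left(28 + 41\right) 138 = 69 \cdot 138 = 9522$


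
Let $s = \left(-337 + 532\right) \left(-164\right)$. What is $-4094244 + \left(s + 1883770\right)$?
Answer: $-2242454$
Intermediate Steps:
$s = -31980$ ($s = 195 \left(-164\right) = -31980$)
$-4094244 + \left(s + 1883770\right) = -4094244 + \left(-31980 + 1883770\right) = -4094244 + 1851790 = -2242454$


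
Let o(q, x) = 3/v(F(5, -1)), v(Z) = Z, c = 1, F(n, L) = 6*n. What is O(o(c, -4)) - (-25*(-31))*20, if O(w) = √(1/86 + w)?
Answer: -15500 + 2*√1290/215 ≈ -15500.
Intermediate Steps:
o(q, x) = ⅒ (o(q, x) = 3/((6*5)) = 3/30 = 3*(1/30) = ⅒)
O(w) = √(1/86 + w)
O(o(c, -4)) - (-25*(-31))*20 = √(86 + 7396*(⅒))/86 - (-25*(-31))*20 = √(86 + 3698/5)/86 - 775*20 = √(4128/5)/86 - 1*15500 = (4*√1290/5)/86 - 15500 = 2*√1290/215 - 15500 = -15500 + 2*√1290/215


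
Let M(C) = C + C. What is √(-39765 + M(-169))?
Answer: I*√40103 ≈ 200.26*I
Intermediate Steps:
M(C) = 2*C
√(-39765 + M(-169)) = √(-39765 + 2*(-169)) = √(-39765 - 338) = √(-40103) = I*√40103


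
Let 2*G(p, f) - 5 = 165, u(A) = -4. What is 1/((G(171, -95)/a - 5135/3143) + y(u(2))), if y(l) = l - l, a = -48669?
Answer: -152966667/250182470 ≈ -0.61142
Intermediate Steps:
G(p, f) = 85 (G(p, f) = 5/2 + (1/2)*165 = 5/2 + 165/2 = 85)
y(l) = 0
1/((G(171, -95)/a - 5135/3143) + y(u(2))) = 1/((85/(-48669) - 5135/3143) + 0) = 1/((85*(-1/48669) - 5135*1/3143) + 0) = 1/((-85/48669 - 5135/3143) + 0) = 1/(-250182470/152966667 + 0) = 1/(-250182470/152966667) = -152966667/250182470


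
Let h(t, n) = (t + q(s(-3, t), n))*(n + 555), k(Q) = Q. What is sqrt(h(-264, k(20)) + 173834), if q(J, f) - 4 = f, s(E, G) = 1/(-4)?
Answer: sqrt(35834) ≈ 189.30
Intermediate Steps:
s(E, G) = -1/4
q(J, f) = 4 + f
h(t, n) = (555 + n)*(4 + n + t) (h(t, n) = (t + (4 + n))*(n + 555) = (4 + n + t)*(555 + n) = (555 + n)*(4 + n + t))
sqrt(h(-264, k(20)) + 173834) = sqrt((2220 + 20**2 + 555*(-264) + 559*20 + 20*(-264)) + 173834) = sqrt((2220 + 400 - 146520 + 11180 - 5280) + 173834) = sqrt(-138000 + 173834) = sqrt(35834)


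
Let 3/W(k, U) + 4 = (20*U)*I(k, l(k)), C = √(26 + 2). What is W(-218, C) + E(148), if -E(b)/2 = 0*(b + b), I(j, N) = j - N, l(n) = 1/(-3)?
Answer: 27/1193945164 - 29385*√7/596972582 ≈ -0.00013021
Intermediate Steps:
l(n) = -⅓
C = 2*√7 (C = √28 = 2*√7 ≈ 5.2915)
W(k, U) = 3/(-4 + 20*U*(⅓ + k)) (W(k, U) = 3/(-4 + (20*U)*(k - 1*(-⅓))) = 3/(-4 + (20*U)*(k + ⅓)) = 3/(-4 + (20*U)*(⅓ + k)) = 3/(-4 + 20*U*(⅓ + k)))
E(b) = 0 (E(b) = -0*(b + b) = -0*2*b = -2*0 = 0)
W(-218, C) + E(148) = 9/(4*(-3 + 5*(2*√7)*(1 + 3*(-218)))) + 0 = 9/(4*(-3 + 5*(2*√7)*(1 - 654))) + 0 = 9/(4*(-3 + 5*(2*√7)*(-653))) + 0 = 9/(4*(-3 - 6530*√7)) + 0 = 9/(4*(-3 - 6530*√7))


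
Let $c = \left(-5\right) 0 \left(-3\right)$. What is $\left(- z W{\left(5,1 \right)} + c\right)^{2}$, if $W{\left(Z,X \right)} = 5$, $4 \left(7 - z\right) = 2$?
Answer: $\frac{4225}{4} \approx 1056.3$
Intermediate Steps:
$z = \frac{13}{2}$ ($z = 7 - \frac{1}{2} = \frac{13}{2} \approx 6.5$)
$c = 0$ ($c = 0 \left(-3\right) = 0$)
$\left(- z W{\left(5,1 \right)} + c\right)^{2} = \left(\left(-1\right) \frac{13}{2} \cdot 5 + 0\right)^{2} = \left(\left(- \frac{13}{2}\right) 5 + 0\right)^{2} = \left(- \frac{65}{2} + 0\right)^{2} = \left(- \frac{65}{2}\right)^{2} = \frac{4225}{4}$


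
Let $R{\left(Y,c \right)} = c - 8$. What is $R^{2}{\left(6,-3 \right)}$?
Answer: $121$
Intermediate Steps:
$R{\left(Y,c \right)} = -8 + c$ ($R{\left(Y,c \right)} = c - 8 = -8 + c$)
$R^{2}{\left(6,-3 \right)} = \left(-8 - 3\right)^{2} = \left(-11\right)^{2} = 121$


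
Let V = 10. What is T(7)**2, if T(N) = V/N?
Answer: 100/49 ≈ 2.0408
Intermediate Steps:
T(N) = 10/N
T(7)**2 = (10/7)**2 = 100/49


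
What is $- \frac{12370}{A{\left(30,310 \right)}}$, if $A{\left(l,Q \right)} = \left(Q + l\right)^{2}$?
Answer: $- \frac{1237}{11560} \approx -0.10701$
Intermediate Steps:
$- \frac{12370}{A{\left(30,310 \right)}} = - \frac{12370}{\left(310 + 30\right)^{2}} = - \frac{12370}{340^{2}} = - \frac{12370}{115600} = \left(-12370\right) \frac{1}{115600} = - \frac{1237}{11560}$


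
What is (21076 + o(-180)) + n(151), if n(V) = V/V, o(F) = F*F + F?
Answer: 53297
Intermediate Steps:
o(F) = F + F**2 (o(F) = F**2 + F = F + F**2)
n(V) = 1
(21076 + o(-180)) + n(151) = (21076 - 180*(1 - 180)) + 1 = (21076 - 180*(-179)) + 1 = (21076 + 32220) + 1 = 53296 + 1 = 53297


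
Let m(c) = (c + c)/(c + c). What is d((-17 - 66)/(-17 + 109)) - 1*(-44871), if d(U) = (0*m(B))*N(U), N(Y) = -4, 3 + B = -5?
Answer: 44871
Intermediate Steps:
B = -8 (B = -3 - 5 = -8)
m(c) = 1 (m(c) = (2*c)/((2*c)) = (2*c)*(1/(2*c)) = 1)
d(U) = 0 (d(U) = (0*1)*(-4) = 0*(-4) = 0)
d((-17 - 66)/(-17 + 109)) - 1*(-44871) = 0 - 1*(-44871) = 0 + 44871 = 44871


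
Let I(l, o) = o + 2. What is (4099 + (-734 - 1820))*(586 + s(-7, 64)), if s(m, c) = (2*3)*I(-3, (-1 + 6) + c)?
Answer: 1563540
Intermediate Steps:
I(l, o) = 2 + o
s(m, c) = 42 + 6*c (s(m, c) = (2*3)*(2 + ((-1 + 6) + c)) = 6*(2 + (5 + c)) = 6*(7 + c) = 42 + 6*c)
(4099 + (-734 - 1820))*(586 + s(-7, 64)) = (4099 + (-734 - 1820))*(586 + (42 + 6*64)) = (4099 - 2554)*(586 + (42 + 384)) = 1545*(586 + 426) = 1545*1012 = 1563540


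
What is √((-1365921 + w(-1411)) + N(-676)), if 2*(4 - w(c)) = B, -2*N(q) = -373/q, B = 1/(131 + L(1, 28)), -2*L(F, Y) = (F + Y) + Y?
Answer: I*√155216829750170/10660 ≈ 1168.7*I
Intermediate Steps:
L(F, Y) = -Y - F/2 (L(F, Y) = -((F + Y) + Y)/2 = -(F + 2*Y)/2 = -Y - F/2)
B = 2/205 (B = 1/(131 + (-1*28 - ½*1)) = 1/(131 + (-28 - ½)) = 1/(131 - 57/2) = 1/(205/2) = 2/205 ≈ 0.0097561)
N(q) = 373/(2*q) (N(q) = -(-373)/(2*q) = 373/(2*q))
w(c) = 819/205 (w(c) = 4 - ½*2/205 = 4 - 1/205 = 819/205)
√((-1365921 + w(-1411)) + N(-676)) = √((-1365921 + 819/205) + (373/2)/(-676)) = √(-280012986/205 + (373/2)*(-1/676)) = √(-280012986/205 - 373/1352) = √(-378577633537/277160) = I*√155216829750170/10660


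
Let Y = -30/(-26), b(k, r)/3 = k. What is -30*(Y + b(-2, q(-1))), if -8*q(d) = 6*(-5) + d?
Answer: 1890/13 ≈ 145.38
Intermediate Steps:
q(d) = 15/4 - d/8 (q(d) = -(6*(-5) + d)/8 = -(-30 + d)/8 = 15/4 - d/8)
b(k, r) = 3*k
Y = 15/13 (Y = -30*(-1/26) = 15/13 ≈ 1.1538)
-30*(Y + b(-2, q(-1))) = -30*(15/13 + 3*(-2)) = -30*(15/13 - 6) = -30*(-63/13) = 1890/13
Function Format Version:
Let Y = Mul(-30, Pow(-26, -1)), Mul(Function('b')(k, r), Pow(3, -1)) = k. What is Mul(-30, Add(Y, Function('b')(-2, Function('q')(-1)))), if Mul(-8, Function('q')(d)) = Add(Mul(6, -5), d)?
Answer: Rational(1890, 13) ≈ 145.38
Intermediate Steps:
Function('q')(d) = Add(Rational(15, 4), Mul(Rational(-1, 8), d)) (Function('q')(d) = Mul(Rational(-1, 8), Add(Mul(6, -5), d)) = Mul(Rational(-1, 8), Add(-30, d)) = Add(Rational(15, 4), Mul(Rational(-1, 8), d)))
Function('b')(k, r) = Mul(3, k)
Y = Rational(15, 13) (Y = Mul(-30, Rational(-1, 26)) = Rational(15, 13) ≈ 1.1538)
Mul(-30, Add(Y, Function('b')(-2, Function('q')(-1)))) = Mul(-30, Add(Rational(15, 13), Mul(3, -2))) = Mul(-30, Add(Rational(15, 13), -6)) = Mul(-30, Rational(-63, 13)) = Rational(1890, 13)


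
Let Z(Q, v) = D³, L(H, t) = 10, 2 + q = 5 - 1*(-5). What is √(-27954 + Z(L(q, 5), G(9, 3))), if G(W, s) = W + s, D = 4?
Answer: I*√27890 ≈ 167.0*I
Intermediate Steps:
q = 8 (q = -2 + (5 - 1*(-5)) = -2 + (5 + 5) = -2 + 10 = 8)
Z(Q, v) = 64 (Z(Q, v) = 4³ = 64)
√(-27954 + Z(L(q, 5), G(9, 3))) = √(-27954 + 64) = √(-27890) = I*√27890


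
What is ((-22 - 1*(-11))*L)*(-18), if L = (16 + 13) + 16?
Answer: 8910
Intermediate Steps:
L = 45 (L = 29 + 16 = 45)
((-22 - 1*(-11))*L)*(-18) = ((-22 - 1*(-11))*45)*(-18) = ((-22 + 11)*45)*(-18) = -11*45*(-18) = -495*(-18) = 8910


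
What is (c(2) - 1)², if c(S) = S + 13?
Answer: 196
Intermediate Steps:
c(S) = 13 + S
(c(2) - 1)² = ((13 + 2) - 1)² = (15 - 1)² = 14² = 196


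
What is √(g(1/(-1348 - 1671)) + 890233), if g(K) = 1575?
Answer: 124*√58 ≈ 944.36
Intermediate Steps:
√(g(1/(-1348 - 1671)) + 890233) = √(1575 + 890233) = √891808 = 124*√58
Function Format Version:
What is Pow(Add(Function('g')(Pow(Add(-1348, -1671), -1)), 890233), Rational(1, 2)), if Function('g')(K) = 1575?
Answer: Mul(124, Pow(58, Rational(1, 2))) ≈ 944.36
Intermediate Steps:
Pow(Add(Function('g')(Pow(Add(-1348, -1671), -1)), 890233), Rational(1, 2)) = Pow(Add(1575, 890233), Rational(1, 2)) = Pow(891808, Rational(1, 2)) = Mul(124, Pow(58, Rational(1, 2)))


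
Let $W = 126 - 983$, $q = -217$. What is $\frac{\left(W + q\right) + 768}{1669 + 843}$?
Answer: $- \frac{153}{1256} \approx -0.12182$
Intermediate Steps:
$W = -857$
$\frac{\left(W + q\right) + 768}{1669 + 843} = \frac{\left(-857 - 217\right) + 768}{1669 + 843} = \frac{-1074 + 768}{2512} = \left(-306\right) \frac{1}{2512} = - \frac{153}{1256}$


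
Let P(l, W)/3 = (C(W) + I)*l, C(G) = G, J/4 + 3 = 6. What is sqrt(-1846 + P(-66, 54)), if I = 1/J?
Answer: I*sqrt(50218)/2 ≈ 112.05*I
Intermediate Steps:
J = 12 (J = -12 + 4*6 = -12 + 24 = 12)
I = 1/12 ≈ 0.083333
P(l, W) = 3*l*(1/12 + W) (P(l, W) = 3*((W + 1/12)*l) = 3*((1/12 + W)*l) = 3*(l*(1/12 + W)) = 3*l*(1/12 + W))
sqrt(-1846 + P(-66, 54)) = sqrt(-1846 + (1/4)*(-66)*(1 + 12*54)) = sqrt(-1846 + (1/4)*(-66)*(1 + 648)) = sqrt(-1846 + (1/4)*(-66)*649) = sqrt(-1846 - 21417/2) = sqrt(-25109/2) = I*sqrt(50218)/2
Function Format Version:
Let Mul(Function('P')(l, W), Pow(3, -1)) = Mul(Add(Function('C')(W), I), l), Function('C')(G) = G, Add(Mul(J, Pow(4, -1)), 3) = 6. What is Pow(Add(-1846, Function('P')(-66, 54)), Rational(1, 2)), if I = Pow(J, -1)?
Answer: Mul(Rational(1, 2), I, Pow(50218, Rational(1, 2))) ≈ Mul(112.05, I)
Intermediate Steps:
J = 12 (J = Add(-12, Mul(4, 6)) = Add(-12, 24) = 12)
I = Rational(1, 12) (I = Pow(12, -1) = Rational(1, 12) ≈ 0.083333)
Function('P')(l, W) = Mul(3, l, Add(Rational(1, 12), W)) (Function('P')(l, W) = Mul(3, Mul(Add(W, Rational(1, 12)), l)) = Mul(3, Mul(Add(Rational(1, 12), W), l)) = Mul(3, Mul(l, Add(Rational(1, 12), W))) = Mul(3, l, Add(Rational(1, 12), W)))
Pow(Add(-1846, Function('P')(-66, 54)), Rational(1, 2)) = Pow(Add(-1846, Mul(Rational(1, 4), -66, Add(1, Mul(12, 54)))), Rational(1, 2)) = Pow(Add(-1846, Mul(Rational(1, 4), -66, Add(1, 648))), Rational(1, 2)) = Pow(Add(-1846, Mul(Rational(1, 4), -66, 649)), Rational(1, 2)) = Pow(Add(-1846, Rational(-21417, 2)), Rational(1, 2)) = Pow(Rational(-25109, 2), Rational(1, 2)) = Mul(Rational(1, 2), I, Pow(50218, Rational(1, 2)))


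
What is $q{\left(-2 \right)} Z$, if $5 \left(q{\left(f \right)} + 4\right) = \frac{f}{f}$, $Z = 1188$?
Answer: $- \frac{22572}{5} \approx -4514.4$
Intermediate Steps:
$q{\left(f \right)} = - \frac{19}{5}$ ($q{\left(f \right)} = -4 + \frac{f \frac{1}{f}}{5} = -4 + \frac{1}{5} \cdot 1 = -4 + \frac{1}{5} = - \frac{19}{5}$)
$q{\left(-2 \right)} Z = \left(- \frac{19}{5}\right) 1188 = - \frac{22572}{5}$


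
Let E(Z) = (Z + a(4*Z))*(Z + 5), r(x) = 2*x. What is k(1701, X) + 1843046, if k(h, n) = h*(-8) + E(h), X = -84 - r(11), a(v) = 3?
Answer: 4736462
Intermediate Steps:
X = -106 (X = -84 - 2*11 = -84 - 1*22 = -84 - 22 = -106)
E(Z) = (3 + Z)*(5 + Z) (E(Z) = (Z + 3)*(Z + 5) = (3 + Z)*(5 + Z))
k(h, n) = 15 + h² (k(h, n) = h*(-8) + (15 + h² + 8*h) = -8*h + (15 + h² + 8*h) = 15 + h²)
k(1701, X) + 1843046 = (15 + 1701²) + 1843046 = (15 + 2893401) + 1843046 = 2893416 + 1843046 = 4736462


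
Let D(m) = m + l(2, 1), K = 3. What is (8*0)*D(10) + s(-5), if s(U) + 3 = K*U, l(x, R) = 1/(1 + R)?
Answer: -18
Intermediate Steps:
s(U) = -3 + 3*U
D(m) = ½ + m (D(m) = m + 1/(1 + 1) = m + 1/2 = m + ½ = ½ + m)
(8*0)*D(10) + s(-5) = (8*0)*(½ + 10) + (-3 + 3*(-5)) = 0*(21/2) + (-3 - 15) = 0 - 18 = -18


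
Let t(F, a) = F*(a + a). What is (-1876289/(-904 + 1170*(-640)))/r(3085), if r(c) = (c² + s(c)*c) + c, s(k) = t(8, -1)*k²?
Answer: -1876289/352181480098615760 ≈ -5.3276e-12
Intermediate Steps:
t(F, a) = 2*F*a (t(F, a) = F*(2*a) = 2*F*a)
s(k) = -16*k² (s(k) = (2*8*(-1))*k² = -16*k²)
r(c) = c + c² - 16*c³ (r(c) = (c² + (-16*c²)*c) + c = (c² - 16*c³) + c = c + c² - 16*c³)
(-1876289/(-904 + 1170*(-640)))/r(3085) = (-1876289/(-904 + 1170*(-640)))/((3085*(1 + 3085 - 16*3085²))) = (-1876289/(-904 - 748800))/((3085*(1 + 3085 - 16*9517225))) = (-1876289/(-749704))/((3085*(1 + 3085 - 152275600))) = (-1876289*(-1/749704))/((3085*(-152272514))) = (1876289/749704)/(-469760705690) = (1876289/749704)*(-1/469760705690) = -1876289/352181480098615760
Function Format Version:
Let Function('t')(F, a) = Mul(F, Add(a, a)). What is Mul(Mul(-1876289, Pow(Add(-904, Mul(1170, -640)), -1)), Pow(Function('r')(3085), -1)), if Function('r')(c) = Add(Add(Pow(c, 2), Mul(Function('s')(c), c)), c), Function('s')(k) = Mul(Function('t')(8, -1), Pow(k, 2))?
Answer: Rational(-1876289, 352181480098615760) ≈ -5.3276e-12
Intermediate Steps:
Function('t')(F, a) = Mul(2, F, a) (Function('t')(F, a) = Mul(F, Mul(2, a)) = Mul(2, F, a))
Function('s')(k) = Mul(-16, Pow(k, 2)) (Function('s')(k) = Mul(Mul(2, 8, -1), Pow(k, 2)) = Mul(-16, Pow(k, 2)))
Function('r')(c) = Add(c, Pow(c, 2), Mul(-16, Pow(c, 3))) (Function('r')(c) = Add(Add(Pow(c, 2), Mul(Mul(-16, Pow(c, 2)), c)), c) = Add(Add(Pow(c, 2), Mul(-16, Pow(c, 3))), c) = Add(c, Pow(c, 2), Mul(-16, Pow(c, 3))))
Mul(Mul(-1876289, Pow(Add(-904, Mul(1170, -640)), -1)), Pow(Function('r')(3085), -1)) = Mul(Mul(-1876289, Pow(Add(-904, Mul(1170, -640)), -1)), Pow(Mul(3085, Add(1, 3085, Mul(-16, Pow(3085, 2)))), -1)) = Mul(Mul(-1876289, Pow(Add(-904, -748800), -1)), Pow(Mul(3085, Add(1, 3085, Mul(-16, 9517225))), -1)) = Mul(Mul(-1876289, Pow(-749704, -1)), Pow(Mul(3085, Add(1, 3085, -152275600)), -1)) = Mul(Mul(-1876289, Rational(-1, 749704)), Pow(Mul(3085, -152272514), -1)) = Mul(Rational(1876289, 749704), Pow(-469760705690, -1)) = Mul(Rational(1876289, 749704), Rational(-1, 469760705690)) = Rational(-1876289, 352181480098615760)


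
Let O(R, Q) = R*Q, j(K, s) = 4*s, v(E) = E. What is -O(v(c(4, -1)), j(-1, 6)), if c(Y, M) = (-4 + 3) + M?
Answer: 48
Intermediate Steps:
c(Y, M) = -1 + M
O(R, Q) = Q*R
-O(v(c(4, -1)), j(-1, 6)) = -4*6*(-1 - 1) = -24*(-2) = -1*(-48) = 48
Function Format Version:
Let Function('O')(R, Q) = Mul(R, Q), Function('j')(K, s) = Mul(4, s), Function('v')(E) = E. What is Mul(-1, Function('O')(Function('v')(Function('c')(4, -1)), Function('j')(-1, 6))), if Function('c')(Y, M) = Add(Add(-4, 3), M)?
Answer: 48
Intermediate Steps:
Function('c')(Y, M) = Add(-1, M)
Function('O')(R, Q) = Mul(Q, R)
Mul(-1, Function('O')(Function('v')(Function('c')(4, -1)), Function('j')(-1, 6))) = Mul(-1, Mul(Mul(4, 6), Add(-1, -1))) = Mul(-1, Mul(24, -2)) = Mul(-1, -48) = 48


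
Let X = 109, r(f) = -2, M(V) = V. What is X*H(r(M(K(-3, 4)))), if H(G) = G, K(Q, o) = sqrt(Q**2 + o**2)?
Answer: -218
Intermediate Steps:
X*H(r(M(K(-3, 4)))) = 109*(-2) = -218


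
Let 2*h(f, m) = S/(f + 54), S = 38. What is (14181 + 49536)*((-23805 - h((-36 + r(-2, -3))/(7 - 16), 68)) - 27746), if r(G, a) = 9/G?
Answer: -128103134695/39 ≈ -3.2847e+9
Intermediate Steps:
h(f, m) = 19/(54 + f) (h(f, m) = (38/(f + 54))/2 = (38/(54 + f))/2 = 19/(54 + f))
(14181 + 49536)*((-23805 - h((-36 + r(-2, -3))/(7 - 16), 68)) - 27746) = (14181 + 49536)*((-23805 - 19/(54 + (-36 + 9/(-2))/(7 - 16))) - 27746) = 63717*((-23805 - 19/(54 + (-36 + 9*(-½))/(-9))) - 27746) = 63717*((-23805 - 19/(54 + (-36 - 9/2)*(-⅑))) - 27746) = 63717*((-23805 - 19/(54 - 81/2*(-⅑))) - 27746) = 63717*((-23805 - 19/(54 + 9/2)) - 27746) = 63717*((-23805 - 19/117/2) - 27746) = 63717*((-23805 - 19*2/117) - 27746) = 63717*((-23805 - 1*38/117) - 27746) = 63717*((-23805 - 38/117) - 27746) = 63717*(-2785223/117 - 27746) = 63717*(-6031505/117) = -128103134695/39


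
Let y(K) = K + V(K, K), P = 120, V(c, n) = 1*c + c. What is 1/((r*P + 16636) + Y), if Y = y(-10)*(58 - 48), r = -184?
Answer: -1/5744 ≈ -0.00017409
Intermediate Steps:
V(c, n) = 2*c (V(c, n) = c + c = 2*c)
y(K) = 3*K (y(K) = K + 2*K = 3*K)
Y = -300 (Y = (3*(-10))*(58 - 48) = -30*10 = -300)
1/((r*P + 16636) + Y) = 1/((-184*120 + 16636) - 300) = 1/((-22080 + 16636) - 300) = 1/(-5444 - 300) = 1/(-5744) = -1/5744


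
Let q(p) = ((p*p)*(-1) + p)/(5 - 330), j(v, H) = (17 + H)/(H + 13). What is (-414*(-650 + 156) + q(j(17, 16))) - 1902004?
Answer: -463965907468/273325 ≈ -1.6975e+6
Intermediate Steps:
j(v, H) = (17 + H)/(13 + H)
q(p) = -p/325 + p²/325 (q(p) = (p²*(-1) + p)/(-325) = (-p² + p)*(-1/325) = (p - p²)*(-1/325) = -p/325 + p²/325)
(-414*(-650 + 156) + q(j(17, 16))) - 1902004 = (-414*(-650 + 156) + ((17 + 16)/(13 + 16))*(-1 + (17 + 16)/(13 + 16))/325) - 1902004 = (-414*(-494) + (33/29)*(-1 + 33/29)/325) - 1902004 = (204516 + ((1/29)*33)*(-1 + (1/29)*33)/325) - 1902004 = (204516 + (1/325)*(33/29)*(-1 + 33/29)) - 1902004 = (204516 + (1/325)*(33/29)*(4/29)) - 1902004 = (204516 + 132/273325) - 1902004 = 55899335832/273325 - 1902004 = -463965907468/273325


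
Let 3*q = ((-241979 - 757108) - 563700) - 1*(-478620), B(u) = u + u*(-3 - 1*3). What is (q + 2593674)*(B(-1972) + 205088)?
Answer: 479825196180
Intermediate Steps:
B(u) = -5*u (B(u) = u + u*(-3 - 3) = u + u*(-6) = u - 6*u = -5*u)
q = -361389 (q = (((-241979 - 757108) - 563700) - 1*(-478620))/3 = ((-999087 - 563700) + 478620)/3 = (-1562787 + 478620)/3 = (⅓)*(-1084167) = -361389)
(q + 2593674)*(B(-1972) + 205088) = (-361389 + 2593674)*(-5*(-1972) + 205088) = 2232285*(9860 + 205088) = 2232285*214948 = 479825196180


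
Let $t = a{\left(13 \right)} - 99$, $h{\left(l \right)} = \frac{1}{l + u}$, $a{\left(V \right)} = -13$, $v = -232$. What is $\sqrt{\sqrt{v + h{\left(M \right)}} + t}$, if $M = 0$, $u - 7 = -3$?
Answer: $\frac{\sqrt{-448 + 6 i \sqrt{103}}}{2} \approx 0.71759 + 10.607 i$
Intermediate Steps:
$u = 4$ ($u = 7 - 3 = 4$)
$h{\left(l \right)} = \frac{1}{4 + l}$ ($h{\left(l \right)} = \frac{1}{l + 4} = \frac{1}{4 + l}$)
$t = -112$ ($t = -13 - 99 = -112$)
$\sqrt{\sqrt{v + h{\left(M \right)}} + t} = \sqrt{\sqrt{-232 + \frac{1}{4 + 0}} - 112} = \sqrt{\sqrt{-232 + \frac{1}{4}} - 112} = \sqrt{\sqrt{- \frac{927}{4}} - 112} = \sqrt{\frac{3 i \sqrt{103}}{2} - 112} = \sqrt{-112 + \frac{3 i \sqrt{103}}{2}}$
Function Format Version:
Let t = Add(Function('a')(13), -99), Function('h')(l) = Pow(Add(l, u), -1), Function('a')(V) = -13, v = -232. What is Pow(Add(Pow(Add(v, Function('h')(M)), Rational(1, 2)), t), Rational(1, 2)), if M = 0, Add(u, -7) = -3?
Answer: Mul(Rational(1, 2), Pow(Add(-448, Mul(6, I, Pow(103, Rational(1, 2)))), Rational(1, 2))) ≈ Add(0.71759, Mul(10.607, I))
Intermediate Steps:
u = 4 (u = Add(7, -3) = 4)
Function('h')(l) = Pow(Add(4, l), -1) (Function('h')(l) = Pow(Add(l, 4), -1) = Pow(Add(4, l), -1))
t = -112 (t = Add(-13, -99) = -112)
Pow(Add(Pow(Add(v, Function('h')(M)), Rational(1, 2)), t), Rational(1, 2)) = Pow(Add(Pow(Add(-232, Pow(Add(4, 0), -1)), Rational(1, 2)), -112), Rational(1, 2)) = Pow(Add(Pow(Add(-232, Pow(4, -1)), Rational(1, 2)), -112), Rational(1, 2)) = Pow(Add(Pow(Add(-232, Rational(1, 4)), Rational(1, 2)), -112), Rational(1, 2)) = Pow(Add(Pow(Rational(-927, 4), Rational(1, 2)), -112), Rational(1, 2)) = Pow(Add(Mul(Rational(3, 2), I, Pow(103, Rational(1, 2))), -112), Rational(1, 2)) = Pow(Add(-112, Mul(Rational(3, 2), I, Pow(103, Rational(1, 2)))), Rational(1, 2))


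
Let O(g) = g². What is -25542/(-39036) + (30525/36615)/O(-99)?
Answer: 9259884877/14150101086 ≈ 0.65440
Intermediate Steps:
-25542/(-39036) + (30525/36615)/O(-99) = -25542/(-39036) + (30525/36615)/((-99)²) = -25542*(-1/39036) + (30525*(1/36615))/9801 = 4257/6506 + (2035/2441)*(1/9801) = 4257/6506 + 185/2174931 = 9259884877/14150101086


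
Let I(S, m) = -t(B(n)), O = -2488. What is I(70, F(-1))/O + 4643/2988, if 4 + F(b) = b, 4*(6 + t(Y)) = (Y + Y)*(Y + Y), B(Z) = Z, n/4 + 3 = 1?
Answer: 366409/232317 ≈ 1.5772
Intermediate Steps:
n = -8 (n = -12 + 4*1 = -12 + 4 = -8)
t(Y) = -6 + Y² (t(Y) = -6 + ((Y + Y)*(Y + Y))/4 = -6 + ((2*Y)*(2*Y))/4 = -6 + (4*Y²)/4 = -6 + Y²)
F(b) = -4 + b
I(S, m) = -58 (I(S, m) = -(-6 + (-8)²) = -(-6 + 64) = -1*58 = -58)
I(70, F(-1))/O + 4643/2988 = -58/(-2488) + 4643/2988 = -58*(-1/2488) + 4643*(1/2988) = 29/1244 + 4643/2988 = 366409/232317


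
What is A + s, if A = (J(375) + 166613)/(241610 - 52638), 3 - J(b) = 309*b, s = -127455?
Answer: -24085375519/188972 ≈ -1.2745e+5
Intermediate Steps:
J(b) = 3 - 309*b
A = 50741/188972 (A = ((3 - 309*375) + 166613)/(241610 - 52638) = ((3 - 115875) + 166613)/188972 = (-115872 + 166613)*(1/188972) = 50741*(1/188972) = 50741/188972 ≈ 0.26851)
A + s = 50741/188972 - 127455 = -24085375519/188972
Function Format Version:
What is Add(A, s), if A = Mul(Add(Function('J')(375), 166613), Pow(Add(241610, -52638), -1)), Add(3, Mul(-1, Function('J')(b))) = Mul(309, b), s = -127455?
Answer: Rational(-24085375519, 188972) ≈ -1.2745e+5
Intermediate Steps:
Function('J')(b) = Add(3, Mul(-309, b)) (Function('J')(b) = Add(3, Mul(-1, Mul(309, b))) = Add(3, Mul(-309, b)))
A = Rational(50741, 188972) (A = Mul(Add(Add(3, Mul(-309, 375)), 166613), Pow(Add(241610, -52638), -1)) = Mul(Add(Add(3, -115875), 166613), Pow(188972, -1)) = Mul(Add(-115872, 166613), Rational(1, 188972)) = Mul(50741, Rational(1, 188972)) = Rational(50741, 188972) ≈ 0.26851)
Add(A, s) = Add(Rational(50741, 188972), -127455) = Rational(-24085375519, 188972)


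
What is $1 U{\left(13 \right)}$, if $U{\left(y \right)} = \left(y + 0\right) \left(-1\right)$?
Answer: $-13$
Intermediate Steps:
$U{\left(y \right)} = - y$ ($U{\left(y \right)} = y \left(-1\right) = - y$)
$1 U{\left(13 \right)} = 1 \left(\left(-1\right) 13\right) = 1 \left(-13\right) = -13$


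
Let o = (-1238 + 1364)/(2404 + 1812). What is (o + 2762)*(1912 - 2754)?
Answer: -2451213139/1054 ≈ -2.3256e+6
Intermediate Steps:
o = 63/2108 (o = 126/4216 = 126*(1/4216) = 63/2108 ≈ 0.029886)
(o + 2762)*(1912 - 2754) = (63/2108 + 2762)*(1912 - 2754) = (5822359/2108)*(-842) = -2451213139/1054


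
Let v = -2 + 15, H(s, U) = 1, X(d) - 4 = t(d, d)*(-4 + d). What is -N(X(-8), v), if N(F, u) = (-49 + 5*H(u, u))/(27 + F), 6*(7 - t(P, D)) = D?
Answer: -44/69 ≈ -0.63768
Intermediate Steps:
t(P, D) = 7 - D/6
X(d) = 4 + (-4 + d)*(7 - d/6) (X(d) = 4 + (7 - d/6)*(-4 + d) = 4 + (-4 + d)*(7 - d/6))
v = 13
N(F, u) = -44/(27 + F) (N(F, u) = (-49 + 5*1)/(27 + F) = (-49 + 5)/(27 + F) = -44/(27 + F))
-N(X(-8), v) = -(-44)/(27 + (-24 - ⅙*(-8)² + (23/3)*(-8))) = -(-44)/(27 + (-24 - ⅙*64 - 184/3)) = -(-44)/(27 + (-24 - 32/3 - 184/3)) = -(-44)/(27 - 96) = -(-44)/(-69) = -(-44)*(-1)/69 = -1*44/69 = -44/69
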